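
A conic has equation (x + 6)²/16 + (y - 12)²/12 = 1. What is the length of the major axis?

8

Center (-6, 12). The larger denominator 16 sits under the x-term, so the major axis is horizontal; a² = 16, b² = 12.
a² = 16 so a = 4; the major axis has length 2a = 8.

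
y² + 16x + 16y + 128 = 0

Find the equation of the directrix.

x = 0

Only y is squared. Complete the square in y: (y + 8)² = -16(x + 4).
Vertex (-4, -8); 4p = -16 so p = -4. Opens left.
Directrix is the vertical line x = h − p = -4 − (-4) = 0.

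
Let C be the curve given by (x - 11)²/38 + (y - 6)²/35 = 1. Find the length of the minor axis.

2√35

Center (11, 6). The larger denominator 38 sits under the x-term, so the major axis is horizontal; a² = 38, b² = 35.
b² = 35 so b = √35; the minor axis has length 2b = 2√35.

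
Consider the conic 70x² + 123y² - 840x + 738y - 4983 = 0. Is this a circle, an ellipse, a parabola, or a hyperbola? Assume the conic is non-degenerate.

No xy term. Coefficients of x² and y² are A = 70, C = 123.
A and C have the same sign but A ≠ C ⇒ ellipse.

ellipse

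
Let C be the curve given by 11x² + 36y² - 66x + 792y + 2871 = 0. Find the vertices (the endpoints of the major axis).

Group: 11(x² - 6x) + 36(y² + 22y) = -2871
Completing the square gives 11(x - 3)² + 36(y + 11)² = -2871 + 99 + 4356 = 1584.
Divide by 1584: (x - 3)²/144 + (y + 11)²/44 = 1
Ellipse, center (3, -11), major axis horizontal; a² = 144, b² = 44.
a = 12. Vertices at (h ± a, k).

(-9, -11) and (15, -11)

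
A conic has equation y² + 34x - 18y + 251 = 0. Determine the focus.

(-27/2, 9)

Only y is squared. Complete the square in y: (y - 9)² = -34(x + 5).
Vertex (-5, 9); 4p = -34 so p = -17/2. Opens left.
Focus is p units from the vertex along the axis: (h + p, k).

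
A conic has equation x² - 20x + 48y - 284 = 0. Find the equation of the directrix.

Only x is squared. Complete the square in x: (x - 10)² = -48(y - 8).
Vertex (10, 8); 4p = -48 so p = -12. Opens down.
Directrix is the horizontal line y = k − p = 8 − (-12) = 20.

y = 20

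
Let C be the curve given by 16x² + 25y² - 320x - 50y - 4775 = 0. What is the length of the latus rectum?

Collect terms: 16(x² - 20x) + 25(y² - 2y) = 4775
Complete the square: 16(x - 10)² + 25(y - 1)² = 4775 + 1600 + 25 = 6400
Divide by 6400: (x - 10)²/400 + (y - 1)²/256 = 1
Ellipse, center (10, 1), major axis horizontal; a² = 400, b² = 256.
Latus rectum length = 2b²/a = 2·256/20 = 128/5.

128/5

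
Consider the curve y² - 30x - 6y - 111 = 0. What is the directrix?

Only y is squared. Complete the square in y: (y - 3)² = 30(x + 4).
Vertex (-4, 3); 4p = 30 so p = 15/2. Opens right.
Directrix is the vertical line x = h − p = -4 − (15/2) = -23/2.

x = -23/2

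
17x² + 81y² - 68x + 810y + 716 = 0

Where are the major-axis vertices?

(-7, -5) and (11, -5)

Rearranging, 17(x² - 4x) + 81(y² + 10y) = -716.
Complete the square in x and y: 17(x - 2)² + 81(y + 5)² = -716 + 68 + 2025 = 1377
Divide through by 1377 to get (x - 2)²/81 + (y + 5)²/17 = 1.
Ellipse, center (2, -5), major axis horizontal; a² = 81, b² = 17.
a = 9. Vertices at (h ± a, k).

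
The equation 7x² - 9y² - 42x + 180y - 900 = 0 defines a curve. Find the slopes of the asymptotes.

√7/3 and -√7/3

Group the x- and y-terms: 7(x² - 6x) -9(y² - 20y) = 900
Complete the square: 7(x - 3)² -9(y - 10)² = 900 + 63 - 900 = 63
Divide by 63: (x - 3)²/9 - (y - 10)²/7 = 1
Hyperbola, center (3, 10), transverse axis horizontal; a² = 9, b² = 7.
For a horizontal hyperbola the asymptotes have slope ±b/a.
Here that is ±√7/3.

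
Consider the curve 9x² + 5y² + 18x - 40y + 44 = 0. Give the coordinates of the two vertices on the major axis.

9(x² + 2x) + 5(y² - 8y) = -44
Completing the square gives 9(x + 1)² + 5(y - 4)² = -44 + 9 + 80 = 45.
Divide by 45: (x + 1)²/5 + (y - 4)²/9 = 1
Ellipse, center (-1, 4), major axis vertical; a² = 9, b² = 5.
a = 3. Vertices at (h, k ± a).

(-1, 1) and (-1, 7)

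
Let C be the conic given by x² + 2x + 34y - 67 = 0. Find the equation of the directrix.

Only x is squared. Complete the square in x: (x + 1)² = -34(y - 2).
Vertex (-1, 2); 4p = -34 so p = -17/2. Opens down.
Directrix is the horizontal line y = k − p = 2 − (-17/2) = 21/2.

y = 21/2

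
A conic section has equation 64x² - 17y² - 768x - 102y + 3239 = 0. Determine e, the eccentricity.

e = 9/8

Group the x- and y-terms: 64(x² - 12x) -17(y² + 6y) = -3239
Complete the square in x and y: 64(x - 6)² -17(y + 3)² = -3239 + 2304 - 153 = -1088
Divide through by -1088 to get (y + 3)²/64 - (x - 6)²/17 = 1.
Hyperbola, center (6, -3), transverse axis vertical; a² = 64, b² = 17.
c² = a² + b² = 81, so c = 9.
e = c/a = 9/8.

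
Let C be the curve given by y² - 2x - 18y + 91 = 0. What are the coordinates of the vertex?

Only y is squared. Complete the square in y: (y - 9)² = 2(x - 5).
Vertex (5, 9); 4p = 2 so p = 1/2. Opens right.

(5, 9)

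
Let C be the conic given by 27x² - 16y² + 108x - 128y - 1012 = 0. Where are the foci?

Rearranging, 27(x² + 4x) -16(y² + 8y) = 1012.
27(x + 2)² -16(y + 4)² = 1012 + 108 - 256 = 864
Divide through by 864 to get (x + 2)²/32 - (y + 4)²/54 = 1.
Hyperbola, center (-2, -4), transverse axis horizontal; a² = 32, b² = 54.
c² = a² + b² = 32 + 54 = 86, so c = √86.
Foci lie on the horizontal axis through the center: (h ± c, k).

(-2 - √86, -4) and (-2 + √86, -4)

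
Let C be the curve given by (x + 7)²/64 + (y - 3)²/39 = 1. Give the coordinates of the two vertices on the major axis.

(-15, 3) and (1, 3)

Center (-7, 3). The larger denominator 64 sits under the x-term, so the major axis is horizontal; a² = 64, b² = 39.
a = 8. Vertices at (h ± a, k).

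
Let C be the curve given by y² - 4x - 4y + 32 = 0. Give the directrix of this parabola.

x = 6

Only y is squared. Complete the square in y: (y - 2)² = 4(x - 7).
Vertex (7, 2); 4p = 4 so p = 1. Opens right.
Directrix is the vertical line x = h − p = 7 − (1) = 6.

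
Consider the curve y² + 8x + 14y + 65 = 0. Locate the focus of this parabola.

(-4, -7)

Only y is squared. Complete the square in y: (y + 7)² = -8(x + 2).
Vertex (-2, -7); 4p = -8 so p = -2. Opens left.
Focus is p units from the vertex along the axis: (h + p, k).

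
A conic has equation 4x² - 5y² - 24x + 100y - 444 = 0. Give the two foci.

(3, 7) and (3, 13)

Rearranging, 4(x² - 6x) -5(y² - 20y) = 444.
4(x - 3)² -5(y - 10)² = 444 + 36 - 500 = -20
Divide through by -20 to get (y - 10)²/4 - (x - 3)²/5 = 1.
Hyperbola, center (3, 10), transverse axis vertical; a² = 4, b² = 5.
c² = a² + b² = 4 + 5 = 9, so c = 3.
Foci lie on the vertical axis through the center: (h, k ± c).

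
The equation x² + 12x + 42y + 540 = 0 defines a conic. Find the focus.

(-6, -45/2)

Only x is squared. Complete the square in x: (x + 6)² = -42(y + 12).
Vertex (-6, -12); 4p = -42 so p = -21/2. Opens down.
Focus is p units from the vertex along the axis: (h, k + p).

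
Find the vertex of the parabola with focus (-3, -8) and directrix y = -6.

(-3, -7)

The vertex is the midpoint between the focus and the directrix along the axis of symmetry.
Axis is vertical (directrix is horizontal). Vertex y-coordinate = (-8 + (-6))/2 = -7; x-coordinate = -3.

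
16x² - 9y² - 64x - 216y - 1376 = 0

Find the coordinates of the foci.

(-3, -12) and (7, -12)

Collect terms: 16(x² - 4x) -9(y² + 24y) = 1376
Completing the square gives 16(x - 2)² -9(y + 12)² = 1376 + 64 - 1296 = 144.
Divide by 144: (x - 2)²/9 - (y + 12)²/16 = 1
Hyperbola, center (2, -12), transverse axis horizontal; a² = 9, b² = 16.
c² = a² + b² = 9 + 16 = 25, so c = 5.
Foci lie on the horizontal axis through the center: (h ± c, k).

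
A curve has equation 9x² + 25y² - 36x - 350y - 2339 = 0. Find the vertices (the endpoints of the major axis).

Group the x- and y-terms: 9(x² - 4x) + 25(y² - 14y) = 2339
Complete the square in x and y: 9(x - 2)² + 25(y - 7)² = 2339 + 36 + 1225 = 3600
Divide through by 3600 to get (x - 2)²/400 + (y - 7)²/144 = 1.
Ellipse, center (2, 7), major axis horizontal; a² = 400, b² = 144.
a = 20. Vertices at (h ± a, k).

(-18, 7) and (22, 7)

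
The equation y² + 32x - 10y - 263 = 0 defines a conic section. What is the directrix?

Only y is squared. Complete the square in y: (y - 5)² = -32(x - 9).
Vertex (9, 5); 4p = -32 so p = -8. Opens left.
Directrix is the vertical line x = h − p = 9 − (-8) = 17.

x = 17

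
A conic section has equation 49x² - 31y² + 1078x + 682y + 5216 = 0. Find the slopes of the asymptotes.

7√31/31 and -7√31/31

Group: 49(x² + 22x) -31(y² - 22y) = -5216
49(x + 11)² -31(y - 11)² = -5216 + 5929 - 3751 = -3038
Dividing both sides by -3038: (y - 11)²/98 - (x + 11)²/62 = 1
Hyperbola, center (-11, 11), transverse axis vertical; a² = 98, b² = 62.
For a vertical hyperbola the asymptotes have slope ±a/b.
Here that is ±7√2/√62 = ±7√31/31.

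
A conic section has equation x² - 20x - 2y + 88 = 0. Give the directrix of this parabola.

Only x is squared. Complete the square in x: (x - 10)² = 2(y + 6).
Vertex (10, -6); 4p = 2 so p = 1/2. Opens up.
Directrix is the horizontal line y = k − p = -6 − (1/2) = -13/2.

y = -13/2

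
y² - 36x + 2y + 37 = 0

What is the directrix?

x = -8

Only y is squared. Complete the square in y: (y + 1)² = 36(x - 1).
Vertex (1, -1); 4p = 36 so p = 9. Opens right.
Directrix is the vertical line x = h − p = 1 − (9) = -8.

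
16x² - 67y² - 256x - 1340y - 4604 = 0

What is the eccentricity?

e = √83/4

Group the x- and y-terms: 16(x² - 16x) -67(y² + 20y) = 4604
Complete the square: 16(x - 8)² -67(y + 10)² = 4604 + 1024 - 6700 = -1072
Divide by -1072: (y + 10)²/16 - (x - 8)²/67 = 1
Hyperbola, center (8, -10), transverse axis vertical; a² = 16, b² = 67.
c² = a² + b² = 83, so c = √83.
e = c/a = √83/4.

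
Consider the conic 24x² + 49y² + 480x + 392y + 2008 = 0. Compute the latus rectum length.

48/7

24(x² + 20x) + 49(y² + 8y) = -2008
Complete the square: 24(x + 10)² + 49(y + 4)² = -2008 + 2400 + 784 = 1176
Divide through by 1176 to get (x + 10)²/49 + (y + 4)²/24 = 1.
Ellipse, center (-10, -4), major axis horizontal; a² = 49, b² = 24.
Latus rectum length = 2b²/a = 2·24/7 = 48/7.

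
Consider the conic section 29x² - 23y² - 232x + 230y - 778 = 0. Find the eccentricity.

e = 2√299/23

Rearranging, 29(x² - 8x) -23(y² - 10y) = 778.
Completing the square gives 29(x - 4)² -23(y - 5)² = 778 + 464 - 575 = 667.
Dividing both sides by 667: (x - 4)²/23 - (y - 5)²/29 = 1
Hyperbola, center (4, 5), transverse axis horizontal; a² = 23, b² = 29.
c² = a² + b² = 52, so c = 2√13.
e = c/a = 2√13/√23 = 2√299/23.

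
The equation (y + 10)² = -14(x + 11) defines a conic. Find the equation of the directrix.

x = -15/2

Vertex (-11, -10); 4p = -14 so p = -7/2. Opens left.
Directrix is the vertical line x = h − p = -11 − (-7/2) = -15/2.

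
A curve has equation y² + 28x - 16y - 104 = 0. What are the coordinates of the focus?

Only y is squared. Complete the square in y: (y - 8)² = -28(x - 6).
Vertex (6, 8); 4p = -28 so p = -7. Opens left.
Focus is p units from the vertex along the axis: (h + p, k).

(-1, 8)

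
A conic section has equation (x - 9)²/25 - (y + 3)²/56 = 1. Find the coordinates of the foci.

(0, -3) and (18, -3)

Center (9, -3). The positive term is the x-term, so the transverse axis is horizontal; a² = 25, b² = 56.
c² = a² + b² = 25 + 56 = 81, so c = 9.
Foci lie on the horizontal axis through the center: (h ± c, k).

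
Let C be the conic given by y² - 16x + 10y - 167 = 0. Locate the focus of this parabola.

Only y is squared. Complete the square in y: (y + 5)² = 16(x + 12).
Vertex (-12, -5); 4p = 16 so p = 4. Opens right.
Focus is p units from the vertex along the axis: (h + p, k).

(-8, -5)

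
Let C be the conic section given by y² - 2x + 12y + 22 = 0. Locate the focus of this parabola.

(-13/2, -6)

Only y is squared. Complete the square in y: (y + 6)² = 2(x + 7).
Vertex (-7, -6); 4p = 2 so p = 1/2. Opens right.
Focus is p units from the vertex along the axis: (h + p, k).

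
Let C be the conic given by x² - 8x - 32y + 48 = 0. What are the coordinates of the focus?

(4, 9)

Only x is squared. Complete the square in x: (x - 4)² = 32(y - 1).
Vertex (4, 1); 4p = 32 so p = 8. Opens up.
Focus is p units from the vertex along the axis: (h, k + p).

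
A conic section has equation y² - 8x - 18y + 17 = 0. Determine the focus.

Only y is squared. Complete the square in y: (y - 9)² = 8(x + 8).
Vertex (-8, 9); 4p = 8 so p = 2. Opens right.
Focus is p units from the vertex along the axis: (h + p, k).

(-6, 9)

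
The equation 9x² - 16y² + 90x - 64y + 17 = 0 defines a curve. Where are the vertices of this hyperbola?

(-9, -2) and (-1, -2)

Group: 9(x² + 10x) -16(y² + 4y) = -17
9(x + 5)² -16(y + 2)² = -17 + 225 - 64 = 144
Divide by 144: (x + 5)²/16 - (y + 2)²/9 = 1
Hyperbola, center (-5, -2), transverse axis horizontal; a² = 16, b² = 9.
a = 4. Vertices at (h ± a, k).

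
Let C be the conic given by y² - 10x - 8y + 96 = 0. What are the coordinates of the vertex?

Only y is squared. Complete the square in y: (y - 4)² = 10(x - 8).
Vertex (8, 4); 4p = 10 so p = 5/2. Opens right.

(8, 4)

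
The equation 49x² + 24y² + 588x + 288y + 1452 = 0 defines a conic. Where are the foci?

(-6, -11) and (-6, -1)

49(x² + 12x) + 24(y² + 12y) = -1452
49(x + 6)² + 24(y + 6)² = -1452 + 1764 + 864 = 1176
Divide by 1176: (x + 6)²/24 + (y + 6)²/49 = 1
Ellipse, center (-6, -6), major axis vertical; a² = 49, b² = 24.
c² = a² - b² = 49 - 24 = 25, so c = 5.
Foci lie on the vertical axis through the center: (h, k ± c).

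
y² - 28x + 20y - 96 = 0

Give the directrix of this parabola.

Only y is squared. Complete the square in y: (y + 10)² = 28(x + 7).
Vertex (-7, -10); 4p = 28 so p = 7. Opens right.
Directrix is the vertical line x = h − p = -7 − (7) = -14.

x = -14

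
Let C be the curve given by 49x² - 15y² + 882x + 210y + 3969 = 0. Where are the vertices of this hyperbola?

Rearranging, 49(x² + 18x) -15(y² - 14y) = -3969.
49(x + 9)² -15(y - 7)² = -3969 + 3969 - 735 = -735
Divide through by -735 to get (y - 7)²/49 - (x + 9)²/15 = 1.
Hyperbola, center (-9, 7), transverse axis vertical; a² = 49, b² = 15.
a = 7. Vertices at (h, k ± a).

(-9, 0) and (-9, 14)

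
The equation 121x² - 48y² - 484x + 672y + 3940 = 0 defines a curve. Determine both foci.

Collect terms: 121(x² - 4x) -48(y² - 14y) = -3940
121(x - 2)² -48(y - 7)² = -3940 + 484 - 2352 = -5808
Dividing both sides by -5808: (y - 7)²/121 - (x - 2)²/48 = 1
Hyperbola, center (2, 7), transverse axis vertical; a² = 121, b² = 48.
c² = a² + b² = 121 + 48 = 169, so c = 13.
Foci lie on the vertical axis through the center: (h, k ± c).

(2, -6) and (2, 20)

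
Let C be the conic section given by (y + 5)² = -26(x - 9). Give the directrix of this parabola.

x = 31/2

Vertex (9, -5); 4p = -26 so p = -13/2. Opens left.
Directrix is the vertical line x = h − p = 9 − (-13/2) = 31/2.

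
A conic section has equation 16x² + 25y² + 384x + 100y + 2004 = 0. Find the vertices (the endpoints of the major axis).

(-17, -2) and (-7, -2)

16(x² + 24x) + 25(y² + 4y) = -2004
Completing the square gives 16(x + 12)² + 25(y + 2)² = -2004 + 2304 + 100 = 400.
Divide through by 400 to get (x + 12)²/25 + (y + 2)²/16 = 1.
Ellipse, center (-12, -2), major axis horizontal; a² = 25, b² = 16.
a = 5. Vertices at (h ± a, k).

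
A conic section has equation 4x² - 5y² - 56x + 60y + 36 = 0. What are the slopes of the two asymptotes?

2√5/5 and -2√5/5

Group the x- and y-terms: 4(x² - 14x) -5(y² - 12y) = -36
Completing the square gives 4(x - 7)² -5(y - 6)² = -36 + 196 - 180 = -20.
Divide by -20: (y - 6)²/4 - (x - 7)²/5 = 1
Hyperbola, center (7, 6), transverse axis vertical; a² = 4, b² = 5.
For a vertical hyperbola the asymptotes have slope ±a/b.
Here that is ±2/√5 = ±2√5/5.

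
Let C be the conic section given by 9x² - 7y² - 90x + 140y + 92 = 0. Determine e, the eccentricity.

e = 4/3

9(x² - 10x) -7(y² - 20y) = -92
Complete the square in x and y: 9(x - 5)² -7(y - 10)² = -92 + 225 - 700 = -567
Divide through by -567 to get (y - 10)²/81 - (x - 5)²/63 = 1.
Hyperbola, center (5, 10), transverse axis vertical; a² = 81, b² = 63.
c² = a² + b² = 144, so c = 12.
e = c/a = 12/9 = 4/3.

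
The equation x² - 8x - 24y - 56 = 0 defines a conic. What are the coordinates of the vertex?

Only x is squared. Complete the square in x: (x - 4)² = 24(y + 3).
Vertex (4, -3); 4p = 24 so p = 6. Opens up.

(4, -3)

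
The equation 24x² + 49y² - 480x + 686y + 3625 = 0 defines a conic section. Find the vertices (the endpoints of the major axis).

Collect terms: 24(x² - 20x) + 49(y² + 14y) = -3625
Complete the square in x and y: 24(x - 10)² + 49(y + 7)² = -3625 + 2400 + 2401 = 1176
Dividing both sides by 1176: (x - 10)²/49 + (y + 7)²/24 = 1
Ellipse, center (10, -7), major axis horizontal; a² = 49, b² = 24.
a = 7. Vertices at (h ± a, k).

(3, -7) and (17, -7)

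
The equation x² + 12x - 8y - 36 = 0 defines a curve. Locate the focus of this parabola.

(-6, -7)

Only x is squared. Complete the square in x: (x + 6)² = 8(y + 9).
Vertex (-6, -9); 4p = 8 so p = 2. Opens up.
Focus is p units from the vertex along the axis: (h, k + p).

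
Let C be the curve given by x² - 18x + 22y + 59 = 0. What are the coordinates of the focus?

Only x is squared. Complete the square in x: (x - 9)² = -22(y - 1).
Vertex (9, 1); 4p = -22 so p = -11/2. Opens down.
Focus is p units from the vertex along the axis: (h, k + p).

(9, -9/2)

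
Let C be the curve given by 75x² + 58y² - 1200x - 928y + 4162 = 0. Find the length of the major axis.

Collect terms: 75(x² - 16x) + 58(y² - 16y) = -4162
Complete the square: 75(x - 8)² + 58(y - 8)² = -4162 + 4800 + 3712 = 4350
Divide through by 4350 to get (x - 8)²/58 + (y - 8)²/75 = 1.
Ellipse, center (8, 8), major axis vertical; a² = 75, b² = 58.
a² = 75 so a = 5√3; the major axis has length 2a = 10√3.

10√3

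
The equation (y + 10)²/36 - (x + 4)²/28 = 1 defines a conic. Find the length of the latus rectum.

Center (-4, -10). The positive term is the y-term, so the transverse axis is vertical; a² = 36, b² = 28.
Latus rectum length = 2b²/a = 2·28/6 = 28/3.

28/3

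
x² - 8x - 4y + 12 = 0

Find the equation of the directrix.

Only x is squared. Complete the square in x: (x - 4)² = 4(y + 1).
Vertex (4, -1); 4p = 4 so p = 1. Opens up.
Directrix is the horizontal line y = k − p = -1 − (1) = -2.

y = -2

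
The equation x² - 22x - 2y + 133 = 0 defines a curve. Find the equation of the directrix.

Only x is squared. Complete the square in x: (x - 11)² = 2(y - 6).
Vertex (11, 6); 4p = 2 so p = 1/2. Opens up.
Directrix is the horizontal line y = k − p = 6 − (1/2) = 11/2.

y = 11/2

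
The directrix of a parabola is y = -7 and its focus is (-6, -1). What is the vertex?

(-6, -4)

The vertex is the midpoint between the focus and the directrix along the axis of symmetry.
Axis is vertical (directrix is horizontal). Vertex y-coordinate = (-1 + (-7))/2 = -4; x-coordinate = -6.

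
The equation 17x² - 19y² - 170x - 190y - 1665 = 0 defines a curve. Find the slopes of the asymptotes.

√323/19 and -√323/19

Group the x- and y-terms: 17(x² - 10x) -19(y² + 10y) = 1665
Completing the square gives 17(x - 5)² -19(y + 5)² = 1665 + 425 - 475 = 1615.
Divide by 1615: (x - 5)²/95 - (y + 5)²/85 = 1
Hyperbola, center (5, -5), transverse axis horizontal; a² = 95, b² = 85.
For a horizontal hyperbola the asymptotes have slope ±b/a.
Here that is ±√85/√95 = ±√323/19.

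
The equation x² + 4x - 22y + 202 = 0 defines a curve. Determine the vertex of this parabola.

(-2, 9)

Only x is squared. Complete the square in x: (x + 2)² = 22(y - 9).
Vertex (-2, 9); 4p = 22 so p = 11/2. Opens up.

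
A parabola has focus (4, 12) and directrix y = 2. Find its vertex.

(4, 7)

The vertex is the midpoint between the focus and the directrix along the axis of symmetry.
Axis is vertical (directrix is horizontal). Vertex y-coordinate = (12 + 2)/2 = 7; x-coordinate = 4.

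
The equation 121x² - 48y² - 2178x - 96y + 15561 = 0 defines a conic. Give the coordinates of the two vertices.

(9, -12) and (9, 10)

121(x² - 18x) -48(y² + 2y) = -15561
Complete the square: 121(x - 9)² -48(y + 1)² = -15561 + 9801 - 48 = -5808
Dividing both sides by -5808: (y + 1)²/121 - (x - 9)²/48 = 1
Hyperbola, center (9, -1), transverse axis vertical; a² = 121, b² = 48.
a = 11. Vertices at (h, k ± a).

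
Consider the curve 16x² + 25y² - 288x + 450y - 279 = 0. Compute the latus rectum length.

96/5

Rearranging, 16(x² - 18x) + 25(y² + 18y) = 279.
Completing the square gives 16(x - 9)² + 25(y + 9)² = 279 + 1296 + 2025 = 3600.
Dividing both sides by 3600: (x - 9)²/225 + (y + 9)²/144 = 1
Ellipse, center (9, -9), major axis horizontal; a² = 225, b² = 144.
Latus rectum length = 2b²/a = 2·144/15 = 96/5.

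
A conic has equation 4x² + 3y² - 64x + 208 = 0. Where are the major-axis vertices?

Collect terms: 4(x² - 16x) + 3y² = -208
Completing the square gives 4(x - 8)² + 3y² = -208 + 256 + 0 = 48.
Divide through by 48 to get (x - 8)²/12 + y²/16 = 1.
Ellipse, center (8, 0), major axis vertical; a² = 16, b² = 12.
a = 4. Vertices at (h, k ± a).

(8, -4) and (8, 4)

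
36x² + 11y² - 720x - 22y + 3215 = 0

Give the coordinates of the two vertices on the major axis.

Rearranging, 36(x² - 20x) + 11(y² - 2y) = -3215.
Complete the square: 36(x - 10)² + 11(y - 1)² = -3215 + 3600 + 11 = 396
Dividing both sides by 396: (x - 10)²/11 + (y - 1)²/36 = 1
Ellipse, center (10, 1), major axis vertical; a² = 36, b² = 11.
a = 6. Vertices at (h, k ± a).

(10, -5) and (10, 7)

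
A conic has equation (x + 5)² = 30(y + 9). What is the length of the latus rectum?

Vertex (-5, -9); 4p = 30 so p = 15/2. Opens up.
Latus rectum length = |4p| = 30.

30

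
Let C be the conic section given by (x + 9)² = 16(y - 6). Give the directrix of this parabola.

y = 2

Vertex (-9, 6); 4p = 16 so p = 4. Opens up.
Directrix is the horizontal line y = k − p = 6 − (4) = 2.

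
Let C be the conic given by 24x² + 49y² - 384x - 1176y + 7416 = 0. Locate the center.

Rearranging, 24(x² - 16x) + 49(y² - 24y) = -7416.
Complete the square in x and y: 24(x - 8)² + 49(y - 12)² = -7416 + 1536 + 7056 = 1176
Dividing both sides by 1176: (x - 8)²/49 + (y - 12)²/24 = 1
Ellipse with center (8, 12).

(8, 12)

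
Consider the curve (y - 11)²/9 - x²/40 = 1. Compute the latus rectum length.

Center (0, 11). The positive term is the y-term, so the transverse axis is vertical; a² = 9, b² = 40.
Latus rectum length = 2b²/a = 2·40/3 = 80/3.

80/3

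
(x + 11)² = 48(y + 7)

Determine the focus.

(-11, 5)

Vertex (-11, -7); 4p = 48 so p = 12. Opens up.
Focus is p units from the vertex along the axis: (h, k + p).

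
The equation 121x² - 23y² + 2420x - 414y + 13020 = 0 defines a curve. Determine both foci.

(-10, -21) and (-10, 3)

121(x² + 20x) -23(y² + 18y) = -13020
Complete the square in x and y: 121(x + 10)² -23(y + 9)² = -13020 + 12100 - 1863 = -2783
Divide by -2783: (y + 9)²/121 - (x + 10)²/23 = 1
Hyperbola, center (-10, -9), transverse axis vertical; a² = 121, b² = 23.
c² = a² + b² = 121 + 23 = 144, so c = 12.
Foci lie on the vertical axis through the center: (h, k ± c).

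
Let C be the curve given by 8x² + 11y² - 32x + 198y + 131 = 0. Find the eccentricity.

Rearranging, 8(x² - 4x) + 11(y² + 18y) = -131.
Complete the square in x and y: 8(x - 2)² + 11(y + 9)² = -131 + 32 + 891 = 792
Divide by 792: (x - 2)²/99 + (y + 9)²/72 = 1
Ellipse, center (2, -9), major axis horizontal; a² = 99, b² = 72.
c² = a² - b² = 27, so c = 3√3.
e = c/a = 3√3/3√11 = √33/11.

e = √33/11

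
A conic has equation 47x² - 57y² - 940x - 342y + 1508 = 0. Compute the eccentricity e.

e = 2√1482/57

Group the x- and y-terms: 47(x² - 20x) -57(y² + 6y) = -1508
Complete the square: 47(x - 10)² -57(y + 3)² = -1508 + 4700 - 513 = 2679
Dividing both sides by 2679: (x - 10)²/57 - (y + 3)²/47 = 1
Hyperbola, center (10, -3), transverse axis horizontal; a² = 57, b² = 47.
c² = a² + b² = 104, so c = 2√26.
e = c/a = 2√26/√57 = 2√1482/57.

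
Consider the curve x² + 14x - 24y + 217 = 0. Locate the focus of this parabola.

Only x is squared. Complete the square in x: (x + 7)² = 24(y - 7).
Vertex (-7, 7); 4p = 24 so p = 6. Opens up.
Focus is p units from the vertex along the axis: (h, k + p).

(-7, 13)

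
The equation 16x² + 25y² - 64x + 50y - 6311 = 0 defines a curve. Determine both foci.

16(x² - 4x) + 25(y² + 2y) = 6311
Complete the square in x and y: 16(x - 2)² + 25(y + 1)² = 6311 + 64 + 25 = 6400
Divide through by 6400 to get (x - 2)²/400 + (y + 1)²/256 = 1.
Ellipse, center (2, -1), major axis horizontal; a² = 400, b² = 256.
c² = a² - b² = 400 - 256 = 144, so c = 12.
Foci lie on the horizontal axis through the center: (h ± c, k).

(-10, -1) and (14, -1)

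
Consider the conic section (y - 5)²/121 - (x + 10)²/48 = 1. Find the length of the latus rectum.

Center (-10, 5). The positive term is the y-term, so the transverse axis is vertical; a² = 121, b² = 48.
Latus rectum length = 2b²/a = 2·48/11 = 96/11.

96/11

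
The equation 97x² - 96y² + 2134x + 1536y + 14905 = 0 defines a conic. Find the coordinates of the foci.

(-11, 8 - √193) and (-11, 8 + √193)

Collect terms: 97(x² + 22x) -96(y² - 16y) = -14905
Complete the square in x and y: 97(x + 11)² -96(y - 8)² = -14905 + 11737 - 6144 = -9312
Divide by -9312: (y - 8)²/97 - (x + 11)²/96 = 1
Hyperbola, center (-11, 8), transverse axis vertical; a² = 97, b² = 96.
c² = a² + b² = 97 + 96 = 193, so c = √193.
Foci lie on the vertical axis through the center: (h, k ± c).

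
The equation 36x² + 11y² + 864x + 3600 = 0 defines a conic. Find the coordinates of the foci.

(-12, -10) and (-12, 10)

Group: 36(x² + 24x) + 11y² = -3600
Complete the square in x and y: 36(x + 12)² + 11y² = -3600 + 5184 + 0 = 1584
Dividing both sides by 1584: (x + 12)²/44 + y²/144 = 1
Ellipse, center (-12, 0), major axis vertical; a² = 144, b² = 44.
c² = a² - b² = 144 - 44 = 100, so c = 10.
Foci lie on the vertical axis through the center: (h, k ± c).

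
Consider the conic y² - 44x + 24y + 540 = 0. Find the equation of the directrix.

x = -2

Only y is squared. Complete the square in y: (y + 12)² = 44(x - 9).
Vertex (9, -12); 4p = 44 so p = 11. Opens right.
Directrix is the vertical line x = h − p = 9 − (11) = -2.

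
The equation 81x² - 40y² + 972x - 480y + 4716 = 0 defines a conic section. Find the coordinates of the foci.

(-6, -17) and (-6, 5)

Collect terms: 81(x² + 12x) -40(y² + 12y) = -4716
Complete the square in x and y: 81(x + 6)² -40(y + 6)² = -4716 + 2916 - 1440 = -3240
Divide by -3240: (y + 6)²/81 - (x + 6)²/40 = 1
Hyperbola, center (-6, -6), transverse axis vertical; a² = 81, b² = 40.
c² = a² + b² = 81 + 40 = 121, so c = 11.
Foci lie on the vertical axis through the center: (h, k ± c).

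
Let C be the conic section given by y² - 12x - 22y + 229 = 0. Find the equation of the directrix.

Only y is squared. Complete the square in y: (y - 11)² = 12(x - 9).
Vertex (9, 11); 4p = 12 so p = 3. Opens right.
Directrix is the vertical line x = h − p = 9 − (3) = 6.

x = 6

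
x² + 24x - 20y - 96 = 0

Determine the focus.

(-12, -7)

Only x is squared. Complete the square in x: (x + 12)² = 20(y + 12).
Vertex (-12, -12); 4p = 20 so p = 5. Opens up.
Focus is p units from the vertex along the axis: (h, k + p).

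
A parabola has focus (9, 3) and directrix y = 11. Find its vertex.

The vertex is the midpoint between the focus and the directrix along the axis of symmetry.
Axis is vertical (directrix is horizontal). Vertex y-coordinate = (3 + 11)/2 = 7; x-coordinate = 9.

(9, 7)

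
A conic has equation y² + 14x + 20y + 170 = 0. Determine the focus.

(-17/2, -10)

Only y is squared. Complete the square in y: (y + 10)² = -14(x + 5).
Vertex (-5, -10); 4p = -14 so p = -7/2. Opens left.
Focus is p units from the vertex along the axis: (h + p, k).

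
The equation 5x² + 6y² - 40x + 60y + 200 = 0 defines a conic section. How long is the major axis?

2√6

5(x² - 8x) + 6(y² + 10y) = -200
Completing the square gives 5(x - 4)² + 6(y + 5)² = -200 + 80 + 150 = 30.
Divide by 30: (x - 4)²/6 + (y + 5)²/5 = 1
Ellipse, center (4, -5), major axis horizontal; a² = 6, b² = 5.
a² = 6 so a = √6; the major axis has length 2a = 2√6.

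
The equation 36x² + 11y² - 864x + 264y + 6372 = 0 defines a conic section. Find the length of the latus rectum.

11/3

Rearranging, 36(x² - 24x) + 11(y² + 24y) = -6372.
Complete the square in x and y: 36(x - 12)² + 11(y + 12)² = -6372 + 5184 + 1584 = 396
Dividing both sides by 396: (x - 12)²/11 + (y + 12)²/36 = 1
Ellipse, center (12, -12), major axis vertical; a² = 36, b² = 11.
Latus rectum length = 2b²/a = 2·11/6 = 11/3.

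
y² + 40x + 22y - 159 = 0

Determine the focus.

(-3, -11)

Only y is squared. Complete the square in y: (y + 11)² = -40(x - 7).
Vertex (7, -11); 4p = -40 so p = -10. Opens left.
Focus is p units from the vertex along the axis: (h + p, k).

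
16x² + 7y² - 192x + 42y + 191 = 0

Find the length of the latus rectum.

7

16(x² - 12x) + 7(y² + 6y) = -191
Completing the square gives 16(x - 6)² + 7(y + 3)² = -191 + 576 + 63 = 448.
Dividing both sides by 448: (x - 6)²/28 + (y + 3)²/64 = 1
Ellipse, center (6, -3), major axis vertical; a² = 64, b² = 28.
Latus rectum length = 2b²/a = 2·28/8 = 7.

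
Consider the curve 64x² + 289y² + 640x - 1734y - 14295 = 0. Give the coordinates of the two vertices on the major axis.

Collect terms: 64(x² + 10x) + 289(y² - 6y) = 14295
Complete the square: 64(x + 5)² + 289(y - 3)² = 14295 + 1600 + 2601 = 18496
Dividing both sides by 18496: (x + 5)²/289 + (y - 3)²/64 = 1
Ellipse, center (-5, 3), major axis horizontal; a² = 289, b² = 64.
a = 17. Vertices at (h ± a, k).

(-22, 3) and (12, 3)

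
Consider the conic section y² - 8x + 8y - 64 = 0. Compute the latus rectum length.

Only y is squared. Complete the square in y: (y + 4)² = 8(x + 10).
Vertex (-10, -4); 4p = 8 so p = 2. Opens right.
Latus rectum length = |4p| = 8.

8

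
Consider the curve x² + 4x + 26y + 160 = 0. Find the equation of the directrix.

y = 1/2

Only x is squared. Complete the square in x: (x + 2)² = -26(y + 6).
Vertex (-2, -6); 4p = -26 so p = -13/2. Opens down.
Directrix is the horizontal line y = k − p = -6 − (-13/2) = 1/2.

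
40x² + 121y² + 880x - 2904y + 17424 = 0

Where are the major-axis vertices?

(-22, 12) and (0, 12)

Rearranging, 40(x² + 22x) + 121(y² - 24y) = -17424.
Complete the square in x and y: 40(x + 11)² + 121(y - 12)² = -17424 + 4840 + 17424 = 4840
Divide by 4840: (x + 11)²/121 + (y - 12)²/40 = 1
Ellipse, center (-11, 12), major axis horizontal; a² = 121, b² = 40.
a = 11. Vertices at (h ± a, k).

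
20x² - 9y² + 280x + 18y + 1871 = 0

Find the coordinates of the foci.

(-7, 1 - √145) and (-7, 1 + √145)

20(x² + 14x) -9(y² - 2y) = -1871
Completing the square gives 20(x + 7)² -9(y - 1)² = -1871 + 980 - 9 = -900.
Dividing both sides by -900: (y - 1)²/100 - (x + 7)²/45 = 1
Hyperbola, center (-7, 1), transverse axis vertical; a² = 100, b² = 45.
c² = a² + b² = 100 + 45 = 145, so c = √145.
Foci lie on the vertical axis through the center: (h, k ± c).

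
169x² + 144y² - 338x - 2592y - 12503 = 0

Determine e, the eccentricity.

e = 5/13

Group the x- and y-terms: 169(x² - 2x) + 144(y² - 18y) = 12503
Complete the square in x and y: 169(x - 1)² + 144(y - 9)² = 12503 + 169 + 11664 = 24336
Divide through by 24336 to get (x - 1)²/144 + (y - 9)²/169 = 1.
Ellipse, center (1, 9), major axis vertical; a² = 169, b² = 144.
c² = a² - b² = 25, so c = 5.
e = c/a = 5/13.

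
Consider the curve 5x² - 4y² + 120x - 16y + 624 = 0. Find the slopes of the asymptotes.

Group the x- and y-terms: 5(x² + 24x) -4(y² + 4y) = -624
5(x + 12)² -4(y + 2)² = -624 + 720 - 16 = 80
Dividing both sides by 80: (x + 12)²/16 - (y + 2)²/20 = 1
Hyperbola, center (-12, -2), transverse axis horizontal; a² = 16, b² = 20.
For a horizontal hyperbola the asymptotes have slope ±b/a.
Here that is ±2√5/4 = ±√5/2.

√5/2 and -√5/2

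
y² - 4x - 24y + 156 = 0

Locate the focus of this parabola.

Only y is squared. Complete the square in y: (y - 12)² = 4(x - 3).
Vertex (3, 12); 4p = 4 so p = 1. Opens right.
Focus is p units from the vertex along the axis: (h + p, k).

(4, 12)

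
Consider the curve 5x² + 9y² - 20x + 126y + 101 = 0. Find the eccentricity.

Rearranging, 5(x² - 4x) + 9(y² + 14y) = -101.
Completing the square gives 5(x - 2)² + 9(y + 7)² = -101 + 20 + 441 = 360.
Divide by 360: (x - 2)²/72 + (y + 7)²/40 = 1
Ellipse, center (2, -7), major axis horizontal; a² = 72, b² = 40.
c² = a² - b² = 32, so c = 4√2.
e = c/a = 4√2/6√2 = 2/3.

e = 2/3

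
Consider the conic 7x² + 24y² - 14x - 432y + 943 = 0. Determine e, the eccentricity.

Group: 7(x² - 2x) + 24(y² - 18y) = -943
Completing the square gives 7(x - 1)² + 24(y - 9)² = -943 + 7 + 1944 = 1008.
Dividing both sides by 1008: (x - 1)²/144 + (y - 9)²/42 = 1
Ellipse, center (1, 9), major axis horizontal; a² = 144, b² = 42.
c² = a² - b² = 102, so c = √102.
e = c/a = √102/12.

e = √102/12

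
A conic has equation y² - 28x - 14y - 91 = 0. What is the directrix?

x = -12

Only y is squared. Complete the square in y: (y - 7)² = 28(x + 5).
Vertex (-5, 7); 4p = 28 so p = 7. Opens right.
Directrix is the vertical line x = h − p = -5 − (7) = -12.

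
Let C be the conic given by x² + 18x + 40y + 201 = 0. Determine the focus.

Only x is squared. Complete the square in x: (x + 9)² = -40(y + 3).
Vertex (-9, -3); 4p = -40 so p = -10. Opens down.
Focus is p units from the vertex along the axis: (h, k + p).

(-9, -13)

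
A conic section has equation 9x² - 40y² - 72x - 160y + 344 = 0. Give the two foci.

Collect terms: 9(x² - 8x) -40(y² + 4y) = -344
Completing the square gives 9(x - 4)² -40(y + 2)² = -344 + 144 - 160 = -360.
Divide through by -360 to get (y + 2)²/9 - (x - 4)²/40 = 1.
Hyperbola, center (4, -2), transverse axis vertical; a² = 9, b² = 40.
c² = a² + b² = 9 + 40 = 49, so c = 7.
Foci lie on the vertical axis through the center: (h, k ± c).

(4, -9) and (4, 5)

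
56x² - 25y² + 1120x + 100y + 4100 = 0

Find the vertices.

Group the x- and y-terms: 56(x² + 20x) -25(y² - 4y) = -4100
56(x + 10)² -25(y - 2)² = -4100 + 5600 - 100 = 1400
Divide through by 1400 to get (x + 10)²/25 - (y - 2)²/56 = 1.
Hyperbola, center (-10, 2), transverse axis horizontal; a² = 25, b² = 56.
a = 5. Vertices at (h ± a, k).

(-15, 2) and (-5, 2)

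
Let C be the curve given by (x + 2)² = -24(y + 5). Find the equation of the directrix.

Vertex (-2, -5); 4p = -24 so p = -6. Opens down.
Directrix is the horizontal line y = k − p = -5 − (-6) = 1.

y = 1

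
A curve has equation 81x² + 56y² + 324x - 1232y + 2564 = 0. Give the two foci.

(-2, 6) and (-2, 16)

81(x² + 4x) + 56(y² - 22y) = -2564
81(x + 2)² + 56(y - 11)² = -2564 + 324 + 6776 = 4536
Divide by 4536: (x + 2)²/56 + (y - 11)²/81 = 1
Ellipse, center (-2, 11), major axis vertical; a² = 81, b² = 56.
c² = a² - b² = 81 - 56 = 25, so c = 5.
Foci lie on the vertical axis through the center: (h, k ± c).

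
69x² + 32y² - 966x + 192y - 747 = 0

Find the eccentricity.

e = √2553/69

69(x² - 14x) + 32(y² + 6y) = 747
Completing the square gives 69(x - 7)² + 32(y + 3)² = 747 + 3381 + 288 = 4416.
Divide by 4416: (x - 7)²/64 + (y + 3)²/138 = 1
Ellipse, center (7, -3), major axis vertical; a² = 138, b² = 64.
c² = a² - b² = 74, so c = √74.
e = c/a = √74/√138 = √2553/69.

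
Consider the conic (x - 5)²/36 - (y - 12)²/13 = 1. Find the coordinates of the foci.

(-2, 12) and (12, 12)

Center (5, 12). The positive term is the x-term, so the transverse axis is horizontal; a² = 36, b² = 13.
c² = a² + b² = 36 + 13 = 49, so c = 7.
Foci lie on the horizontal axis through the center: (h ± c, k).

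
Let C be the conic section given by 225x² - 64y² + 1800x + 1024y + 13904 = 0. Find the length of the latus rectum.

225(x² + 8x) -64(y² - 16y) = -13904
Complete the square: 225(x + 4)² -64(y - 8)² = -13904 + 3600 - 4096 = -14400
Divide through by -14400 to get (y - 8)²/225 - (x + 4)²/64 = 1.
Hyperbola, center (-4, 8), transverse axis vertical; a² = 225, b² = 64.
Latus rectum length = 2b²/a = 2·64/15 = 128/15.

128/15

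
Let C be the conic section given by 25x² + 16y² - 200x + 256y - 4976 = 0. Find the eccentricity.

e = 3/5

Collect terms: 25(x² - 8x) + 16(y² + 16y) = 4976
Completing the square gives 25(x - 4)² + 16(y + 8)² = 4976 + 400 + 1024 = 6400.
Divide through by 6400 to get (x - 4)²/256 + (y + 8)²/400 = 1.
Ellipse, center (4, -8), major axis vertical; a² = 400, b² = 256.
c² = a² - b² = 144, so c = 12.
e = c/a = 12/20 = 3/5.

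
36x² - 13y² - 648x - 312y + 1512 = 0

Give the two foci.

Group the x- and y-terms: 36(x² - 18x) -13(y² + 24y) = -1512
36(x - 9)² -13(y + 12)² = -1512 + 2916 - 1872 = -468
Divide through by -468 to get (y + 12)²/36 - (x - 9)²/13 = 1.
Hyperbola, center (9, -12), transverse axis vertical; a² = 36, b² = 13.
c² = a² + b² = 36 + 13 = 49, so c = 7.
Foci lie on the vertical axis through the center: (h, k ± c).

(9, -19) and (9, -5)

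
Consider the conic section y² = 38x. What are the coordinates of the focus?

(19/2, 0)

Vertex (0, 0); 4p = 38 so p = 19/2. Opens right.
Focus is p units from the vertex along the axis: (h + p, k).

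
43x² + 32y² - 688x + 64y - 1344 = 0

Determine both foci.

Collect terms: 43(x² - 16x) + 32(y² + 2y) = 1344
43(x - 8)² + 32(y + 1)² = 1344 + 2752 + 32 = 4128
Divide through by 4128 to get (x - 8)²/96 + (y + 1)²/129 = 1.
Ellipse, center (8, -1), major axis vertical; a² = 129, b² = 96.
c² = a² - b² = 129 - 96 = 33, so c = √33.
Foci lie on the vertical axis through the center: (h, k ± c).

(8, -1 - √33) and (8, -1 + √33)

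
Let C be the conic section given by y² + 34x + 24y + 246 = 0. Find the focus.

Only y is squared. Complete the square in y: (y + 12)² = -34(x + 3).
Vertex (-3, -12); 4p = -34 so p = -17/2. Opens left.
Focus is p units from the vertex along the axis: (h + p, k).

(-23/2, -12)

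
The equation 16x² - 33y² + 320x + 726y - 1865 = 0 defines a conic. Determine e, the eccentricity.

Group: 16(x² + 20x) -33(y² - 22y) = 1865
Complete the square in x and y: 16(x + 10)² -33(y - 11)² = 1865 + 1600 - 3993 = -528
Divide through by -528 to get (y - 11)²/16 - (x + 10)²/33 = 1.
Hyperbola, center (-10, 11), transverse axis vertical; a² = 16, b² = 33.
c² = a² + b² = 49, so c = 7.
e = c/a = 7/4.

e = 7/4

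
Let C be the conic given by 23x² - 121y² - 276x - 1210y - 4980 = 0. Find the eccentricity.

e = 12/11

Group: 23(x² - 12x) -121(y² + 10y) = 4980
Complete the square: 23(x - 6)² -121(y + 5)² = 4980 + 828 - 3025 = 2783
Dividing both sides by 2783: (x - 6)²/121 - (y + 5)²/23 = 1
Hyperbola, center (6, -5), transverse axis horizontal; a² = 121, b² = 23.
c² = a² + b² = 144, so c = 12.
e = c/a = 12/11.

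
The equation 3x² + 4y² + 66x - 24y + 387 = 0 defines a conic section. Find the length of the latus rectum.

Rearranging, 3(x² + 22x) + 4(y² - 6y) = -387.
Complete the square in x and y: 3(x + 11)² + 4(y - 3)² = -387 + 363 + 36 = 12
Divide by 12: (x + 11)²/4 + (y - 3)²/3 = 1
Ellipse, center (-11, 3), major axis horizontal; a² = 4, b² = 3.
Latus rectum length = 2b²/a = 2·3/2 = 3.

3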